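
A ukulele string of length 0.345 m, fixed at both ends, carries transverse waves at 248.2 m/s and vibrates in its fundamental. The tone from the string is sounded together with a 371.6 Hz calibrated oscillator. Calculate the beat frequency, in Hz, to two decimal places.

For a string fixed at both ends, f_n = n·v/(2L) = 1·248.2/(2·0.345) = 359.7101 Hz.
f_beat = |359.7101 − 371.6| = 11.89 Hz.

11.89 Hz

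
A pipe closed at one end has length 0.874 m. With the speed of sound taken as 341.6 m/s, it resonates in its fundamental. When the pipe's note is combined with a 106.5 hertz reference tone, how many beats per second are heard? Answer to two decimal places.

Closed pipe (odd harmonics): f_n = n·v/(4L) = 1·341.6/(4·0.874) = 97.7117 Hz.
f_beat = |97.7117 − 106.5| = 8.79 Hz.

8.79 Hz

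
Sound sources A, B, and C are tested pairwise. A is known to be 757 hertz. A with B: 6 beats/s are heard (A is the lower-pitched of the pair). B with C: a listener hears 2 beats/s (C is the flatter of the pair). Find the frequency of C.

B is above A, so f_B = 757 + 6 = 763 Hz.
C is below B, so f_C = 763 − 2 = 761 Hz.

761 Hz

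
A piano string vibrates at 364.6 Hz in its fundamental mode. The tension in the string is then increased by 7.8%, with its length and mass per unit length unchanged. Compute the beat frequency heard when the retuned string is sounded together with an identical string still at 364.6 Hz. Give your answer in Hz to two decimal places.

For a string, f ∝ √T, so the new frequency is 364.6·√1.078 = 378.5524 Hz.
f_beat = |378.5524 − 364.6| = 13.95 Hz.

13.95 Hz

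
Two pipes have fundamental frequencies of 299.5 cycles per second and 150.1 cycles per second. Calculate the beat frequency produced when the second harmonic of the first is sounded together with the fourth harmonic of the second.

Second harmonic of the first: 2·299.5 = 599.0 Hz.
Fourth harmonic of the second: 4·150.1 = 600.4 Hz.
f_beat = |599.0 − 600.4| = 1.4 Hz.

1.4 Hz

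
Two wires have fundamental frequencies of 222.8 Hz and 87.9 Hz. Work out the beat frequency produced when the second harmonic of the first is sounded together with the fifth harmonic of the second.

6.1 Hz

Second harmonic of the first: 2·222.8 = 445.6 Hz.
Fifth harmonic of the second: 5·87.9 = 439.5 Hz.
f_beat = |445.6 − 439.5| = 6.1 Hz.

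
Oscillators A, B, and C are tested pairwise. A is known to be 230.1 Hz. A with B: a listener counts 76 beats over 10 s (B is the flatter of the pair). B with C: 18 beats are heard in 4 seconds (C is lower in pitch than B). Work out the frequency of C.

A–B: Beat frequency = 76/10 = 7.6 Hz.
B is below A, so f_B = 230.1 − 7.6 = 222.5 Hz.
B–C: Beat frequency = 18/4 = 4.5 Hz.
C is below B, so f_C = 222.5 − 4.5 = 218 Hz.

218 Hz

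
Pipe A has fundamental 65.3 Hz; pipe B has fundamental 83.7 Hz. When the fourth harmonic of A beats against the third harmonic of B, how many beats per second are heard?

10.1 Hz

Fourth harmonic of the first: 4·65.3 = 261.2 Hz.
Third harmonic of the second: 3·83.7 = 251.1 Hz.
f_beat = |261.2 − 251.1| = 10.1 Hz.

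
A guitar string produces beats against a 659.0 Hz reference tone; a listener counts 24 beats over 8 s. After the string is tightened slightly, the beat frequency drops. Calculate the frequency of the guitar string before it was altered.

656 Hz

Beat frequency = 24/8 = 3 Hz.
|f − 659.0| = 3, so the guitar string was at either 656 Hz or 662 Hz.
Increasing tension raises a string's frequency; the adjustment raises the guitar string's frequency.
The beat rate fell, so the adjustment moved the guitar string toward 659.0 Hz — it must have started below the reference.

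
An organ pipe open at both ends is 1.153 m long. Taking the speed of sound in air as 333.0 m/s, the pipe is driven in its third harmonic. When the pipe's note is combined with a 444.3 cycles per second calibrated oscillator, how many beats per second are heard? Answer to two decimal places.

11.08 Hz

Open pipe: f_n = n·v/(2L) = 3·333.0/(2·1.153) = 433.2177 Hz.
f_beat = |433.2177 − 444.3| = 11.08 Hz.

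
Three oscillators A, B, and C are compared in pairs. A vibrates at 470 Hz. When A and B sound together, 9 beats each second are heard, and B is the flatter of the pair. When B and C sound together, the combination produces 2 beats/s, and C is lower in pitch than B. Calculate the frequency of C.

459 Hz

B is below A, so f_B = 470 − 9 = 461 Hz.
C is below B, so f_C = 461 − 2 = 459 Hz.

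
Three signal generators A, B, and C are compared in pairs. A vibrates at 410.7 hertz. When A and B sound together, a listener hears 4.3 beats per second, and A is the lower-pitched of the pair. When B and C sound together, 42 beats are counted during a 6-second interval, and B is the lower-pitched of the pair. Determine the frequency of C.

422 Hz

B is above A, so f_B = 410.7 + 4.3 = 415 Hz.
B–C: Beat frequency = 42/6 = 7 Hz.
C is above B, so f_C = 415 + 7 = 422 Hz.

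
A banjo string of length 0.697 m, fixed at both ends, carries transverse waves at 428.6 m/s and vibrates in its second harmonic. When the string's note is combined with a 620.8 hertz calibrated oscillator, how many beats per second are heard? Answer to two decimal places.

5.88 Hz

For a string fixed at both ends, f_n = n·v/(2L) = 2·428.6/(2·0.697) = 614.9211 Hz.
f_beat = |614.9211 − 620.8| = 5.88 Hz.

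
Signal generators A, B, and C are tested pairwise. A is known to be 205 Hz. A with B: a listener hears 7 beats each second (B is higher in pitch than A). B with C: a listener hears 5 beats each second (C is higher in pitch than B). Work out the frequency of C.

217 Hz

B is above A, so f_B = 205 + 7 = 212 Hz.
C is above B, so f_C = 212 + 5 = 217 Hz.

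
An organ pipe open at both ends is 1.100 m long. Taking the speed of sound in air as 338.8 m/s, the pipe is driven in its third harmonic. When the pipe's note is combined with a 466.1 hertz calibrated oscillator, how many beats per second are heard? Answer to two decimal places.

Open pipe: f_n = n·v/(2L) = 3·338.8/(2·1.100) = 462.0000 Hz.
f_beat = |462.0000 − 466.1| = 4.10 Hz.

4.10 Hz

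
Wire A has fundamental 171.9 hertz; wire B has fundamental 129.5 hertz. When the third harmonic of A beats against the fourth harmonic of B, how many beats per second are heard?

2.3 Hz

Third harmonic of the first: 3·171.9 = 515.7 Hz.
Fourth harmonic of the second: 4·129.5 = 518.0 Hz.
f_beat = |515.7 − 518.0| = 2.3 Hz.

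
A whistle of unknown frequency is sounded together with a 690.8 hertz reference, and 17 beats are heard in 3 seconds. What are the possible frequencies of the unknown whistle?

Beat frequency = 17/3 = 5.6667 Hz.
|f − 690.8| = 5.6667, so f = 690.8 ± 5.6667.

685.1333 Hz or 696.4667 Hz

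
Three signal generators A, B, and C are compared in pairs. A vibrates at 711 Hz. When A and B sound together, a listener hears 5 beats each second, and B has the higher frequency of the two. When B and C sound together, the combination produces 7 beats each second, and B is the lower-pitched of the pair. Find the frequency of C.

B is above A, so f_B = 711 + 5 = 716 Hz.
C is above B, so f_C = 716 + 7 = 723 Hz.

723 Hz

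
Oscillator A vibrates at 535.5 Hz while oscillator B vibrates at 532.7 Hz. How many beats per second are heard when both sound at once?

f_beat = |f₁ − f₂|.
|535.5 − 532.7| = 2.8 Hz.

2.8 Hz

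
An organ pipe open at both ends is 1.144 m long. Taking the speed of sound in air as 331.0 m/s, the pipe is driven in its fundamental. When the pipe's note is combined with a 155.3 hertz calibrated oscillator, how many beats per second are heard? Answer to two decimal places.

10.63 Hz

Open pipe: f_n = n·v/(2L) = 1·331.0/(2·1.144) = 144.6678 Hz.
f_beat = |144.6678 − 155.3| = 10.63 Hz.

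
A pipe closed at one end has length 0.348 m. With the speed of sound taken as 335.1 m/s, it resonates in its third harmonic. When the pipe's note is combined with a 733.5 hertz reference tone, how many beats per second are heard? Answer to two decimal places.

Closed pipe (odd harmonics): f_n = n·v/(4L) = 3·335.1/(4·0.348) = 722.1983 Hz.
f_beat = |722.1983 − 733.5| = 11.30 Hz.

11.30 Hz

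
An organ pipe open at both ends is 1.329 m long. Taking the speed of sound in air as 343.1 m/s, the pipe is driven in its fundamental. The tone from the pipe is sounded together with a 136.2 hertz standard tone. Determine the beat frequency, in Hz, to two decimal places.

7.12 Hz

Open pipe: f_n = n·v/(2L) = 1·343.1/(2·1.329) = 129.0820 Hz.
f_beat = |129.0820 − 136.2| = 7.12 Hz.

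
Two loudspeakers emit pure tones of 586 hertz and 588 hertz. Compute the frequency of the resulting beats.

2 Hz

The beat frequency equals the magnitude of the frequency difference.
|586 − 588| = 2 Hz.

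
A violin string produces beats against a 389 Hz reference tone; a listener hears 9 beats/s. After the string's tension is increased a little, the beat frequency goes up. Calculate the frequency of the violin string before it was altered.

|f − 389| = 9, so the violin string was at either 380 Hz or 398 Hz.
Higher tension means higher frequency; the adjustment raises the violin string's frequency.
The beat rate rose, so the adjustment moved the violin string further from 389 Hz — it was already above the reference.

398 Hz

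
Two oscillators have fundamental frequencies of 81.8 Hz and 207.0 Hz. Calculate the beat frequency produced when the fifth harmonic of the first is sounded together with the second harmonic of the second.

5.0 Hz

Fifth harmonic of the first: 5·81.8 = 409.0 Hz.
Second harmonic of the second: 2·207.0 = 414.0 Hz.
f_beat = |409.0 − 414.0| = 5.0 Hz.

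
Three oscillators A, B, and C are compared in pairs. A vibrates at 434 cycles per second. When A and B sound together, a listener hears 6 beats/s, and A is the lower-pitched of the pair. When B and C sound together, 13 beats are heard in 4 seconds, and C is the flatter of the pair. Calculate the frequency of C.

436.75 Hz

B is above A, so f_B = 434 + 6 = 440 Hz.
B–C: Beat frequency = 13/4 = 3.25 Hz.
C is below B, so f_C = 440 − 3.25 = 436.75 Hz.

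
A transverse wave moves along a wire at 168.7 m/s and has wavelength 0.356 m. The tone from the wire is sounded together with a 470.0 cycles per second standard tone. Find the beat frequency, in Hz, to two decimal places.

3.88 Hz

Source frequency f = v/λ = 168.7/0.356 = 473.8764 Hz.
f_beat = |473.8764 − 470.0| = 3.88 Hz.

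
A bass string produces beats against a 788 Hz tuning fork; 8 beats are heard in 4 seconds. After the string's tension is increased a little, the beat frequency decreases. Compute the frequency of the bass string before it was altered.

Beat frequency = 8/4 = 2 Hz.
|f − 788| = 2, so the bass string was at either 786 Hz or 790 Hz.
Higher tension means higher frequency; the adjustment raises the bass string's frequency.
The beat rate fell, so the adjustment moved the bass string toward 788 Hz — it must have started below the reference.

786 Hz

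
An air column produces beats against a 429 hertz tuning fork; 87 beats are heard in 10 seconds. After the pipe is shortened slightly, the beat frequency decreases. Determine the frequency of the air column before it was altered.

Beat frequency = 87/10 = 8.7 Hz.
|f − 429| = 8.7, so the air column was at either 420.3 Hz or 437.7 Hz.
A shorter pipe has a higher fundamental; the adjustment raises the air column's frequency.
The beat rate fell, so the adjustment moved the air column toward 429 Hz — it must have started below the reference.

420.3 Hz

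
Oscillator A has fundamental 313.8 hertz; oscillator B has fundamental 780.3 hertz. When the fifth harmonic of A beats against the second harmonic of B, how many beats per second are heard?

8.4 Hz

Fifth harmonic of the first: 5·313.8 = 1569.0 Hz.
Second harmonic of the second: 2·780.3 = 1560.6 Hz.
f_beat = |1569.0 − 1560.6| = 8.4 Hz.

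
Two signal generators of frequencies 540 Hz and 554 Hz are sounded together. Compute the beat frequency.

Beats arise from superposition of two nearby frequencies; the beat rate is |f₁ − f₂|.
|540 − 554| = 14 Hz.

14 Hz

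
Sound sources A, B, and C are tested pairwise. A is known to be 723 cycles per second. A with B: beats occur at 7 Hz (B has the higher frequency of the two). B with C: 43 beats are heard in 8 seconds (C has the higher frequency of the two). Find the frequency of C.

B is above A, so f_B = 723 + 7 = 730 Hz.
B–C: Beat frequency = 43/8 = 5.375 Hz.
C is above B, so f_C = 730 + 5.375 = 735.375 Hz.

735.375 Hz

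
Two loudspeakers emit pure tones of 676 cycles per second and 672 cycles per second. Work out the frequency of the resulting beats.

4 Hz

f_beat = |f₁ − f₂|.
|676 − 672| = 4 Hz.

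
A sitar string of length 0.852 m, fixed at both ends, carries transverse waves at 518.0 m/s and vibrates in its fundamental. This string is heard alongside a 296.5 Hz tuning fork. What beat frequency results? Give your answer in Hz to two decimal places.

7.49 Hz

For a string fixed at both ends, f_n = n·v/(2L) = 1·518.0/(2·0.852) = 303.9906 Hz.
f_beat = |303.9906 − 296.5| = 7.49 Hz.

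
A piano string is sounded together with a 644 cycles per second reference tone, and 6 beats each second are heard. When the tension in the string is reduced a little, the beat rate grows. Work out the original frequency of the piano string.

638 Hz

|f − 644| = 6, so the piano string was at either 638 Hz or 650 Hz.
Lower tension means lower frequency; the adjustment lowers the piano string's frequency.
The beat rate rose, so the adjustment moved the piano string further from 644 Hz — it was already below the reference.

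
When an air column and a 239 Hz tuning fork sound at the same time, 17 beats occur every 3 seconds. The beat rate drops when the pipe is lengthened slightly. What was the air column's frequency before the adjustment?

244.6667 Hz

Beat frequency = 17/3 = 5.6667 Hz.
|f − 239| = 5.6667, so the air column was at either 233.3333 Hz or 244.6667 Hz.
A longer pipe has a lower fundamental; the adjustment lowers the air column's frequency.
The beat rate fell, so the adjustment moved the air column toward 239 Hz — it must have started above the reference.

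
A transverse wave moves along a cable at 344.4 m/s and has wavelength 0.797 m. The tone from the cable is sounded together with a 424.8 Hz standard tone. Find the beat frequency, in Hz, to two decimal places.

Source frequency f = v/λ = 344.4/0.797 = 432.1205 Hz.
f_beat = |432.1205 − 424.8| = 7.32 Hz.

7.32 Hz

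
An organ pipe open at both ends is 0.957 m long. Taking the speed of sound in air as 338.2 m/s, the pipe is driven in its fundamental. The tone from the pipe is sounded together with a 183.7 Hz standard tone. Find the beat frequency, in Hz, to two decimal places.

7.00 Hz

Open pipe: f_n = n·v/(2L) = 1·338.2/(2·0.957) = 176.6980 Hz.
f_beat = |176.6980 − 183.7| = 7.00 Hz.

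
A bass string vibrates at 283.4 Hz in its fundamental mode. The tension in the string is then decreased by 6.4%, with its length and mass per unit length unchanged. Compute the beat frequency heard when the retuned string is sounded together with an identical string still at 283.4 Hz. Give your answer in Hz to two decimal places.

9.22 Hz

For a string, f ∝ √T, so the new frequency is 283.4·√0.936 = 274.1813 Hz.
f_beat = |274.1813 − 283.4| = 9.22 Hz.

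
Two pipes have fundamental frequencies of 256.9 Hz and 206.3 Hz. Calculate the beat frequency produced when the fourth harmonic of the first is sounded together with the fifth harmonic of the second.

3.9 Hz

Fourth harmonic of the first: 4·256.9 = 1027.6 Hz.
Fifth harmonic of the second: 5·206.3 = 1031.5 Hz.
f_beat = |1027.6 − 1031.5| = 3.9 Hz.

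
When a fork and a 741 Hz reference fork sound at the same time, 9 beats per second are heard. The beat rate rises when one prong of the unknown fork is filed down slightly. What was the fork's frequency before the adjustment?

750 Hz

|f − 741| = 9, so the fork was at either 732 Hz or 750 Hz.
Filing a prong removes mass and raises the fork's frequency; the adjustment raises the fork's frequency.
The beat rate rose, so the adjustment moved the fork further from 741 Hz — it was already above the reference.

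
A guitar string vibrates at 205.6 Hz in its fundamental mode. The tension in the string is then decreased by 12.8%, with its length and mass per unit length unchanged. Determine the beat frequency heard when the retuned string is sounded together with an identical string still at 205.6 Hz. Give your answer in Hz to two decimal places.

13.61 Hz

For a string, f ∝ √T, so the new frequency is 205.6·√0.872 = 191.9912 Hz.
f_beat = |191.9912 − 205.6| = 13.61 Hz.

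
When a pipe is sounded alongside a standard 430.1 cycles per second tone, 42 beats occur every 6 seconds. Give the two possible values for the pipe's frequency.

Beat frequency = 42/6 = 7 Hz.
|f − 430.1| = 7, so f = 430.1 ± 7.

423.1 Hz or 437.1 Hz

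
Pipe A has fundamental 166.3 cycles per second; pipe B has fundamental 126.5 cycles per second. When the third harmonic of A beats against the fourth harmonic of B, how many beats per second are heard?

Third harmonic of the first: 3·166.3 = 498.9 Hz.
Fourth harmonic of the second: 4·126.5 = 506.0 Hz.
f_beat = |498.9 − 506.0| = 7.1 Hz.

7.1 Hz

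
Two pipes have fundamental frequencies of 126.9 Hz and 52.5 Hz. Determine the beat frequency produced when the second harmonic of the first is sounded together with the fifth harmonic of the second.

Second harmonic of the first: 2·126.9 = 253.8 Hz.
Fifth harmonic of the second: 5·52.5 = 262.5 Hz.
f_beat = |253.8 − 262.5| = 8.7 Hz.

8.7 Hz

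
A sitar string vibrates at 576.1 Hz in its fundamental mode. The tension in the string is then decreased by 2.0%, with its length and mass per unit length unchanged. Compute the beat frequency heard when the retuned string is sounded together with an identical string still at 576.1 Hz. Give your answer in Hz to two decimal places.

5.79 Hz

For a string, f ∝ √T, so the new frequency is 576.1·√0.980 = 570.3099 Hz.
f_beat = |570.3099 − 576.1| = 5.79 Hz.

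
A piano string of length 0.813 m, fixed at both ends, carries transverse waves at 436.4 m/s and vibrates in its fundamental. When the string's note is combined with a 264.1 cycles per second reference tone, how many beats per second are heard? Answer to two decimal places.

For a string fixed at both ends, f_n = n·v/(2L) = 1·436.4/(2·0.813) = 268.3887 Hz.
f_beat = |268.3887 − 264.1| = 4.29 Hz.

4.29 Hz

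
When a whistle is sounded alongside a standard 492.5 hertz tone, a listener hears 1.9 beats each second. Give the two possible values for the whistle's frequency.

|f − 492.5| = 1.9, so f = 492.5 ± 1.9.

490.6 Hz or 494.4 Hz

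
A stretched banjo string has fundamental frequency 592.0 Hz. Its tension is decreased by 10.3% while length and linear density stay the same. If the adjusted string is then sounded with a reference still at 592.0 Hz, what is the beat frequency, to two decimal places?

For a string, f ∝ √T, so the new frequency is 592.0·√0.897 = 560.6837 Hz.
f_beat = |560.6837 − 592.0| = 31.32 Hz.

31.32 Hz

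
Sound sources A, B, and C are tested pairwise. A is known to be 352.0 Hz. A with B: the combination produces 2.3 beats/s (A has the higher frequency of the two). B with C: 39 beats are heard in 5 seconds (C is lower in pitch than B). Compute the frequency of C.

341.9 Hz

B is below A, so f_B = 352.0 − 2.3 = 349.7 Hz.
B–C: Beat frequency = 39/5 = 7.8 Hz.
C is below B, so f_C = 349.7 − 7.8 = 341.9 Hz.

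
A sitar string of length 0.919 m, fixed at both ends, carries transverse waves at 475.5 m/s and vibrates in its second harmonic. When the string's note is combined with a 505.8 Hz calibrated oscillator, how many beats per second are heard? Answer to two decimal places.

For a string fixed at both ends, f_n = n·v/(2L) = 2·475.5/(2·0.919) = 517.4102 Hz.
f_beat = |517.4102 − 505.8| = 11.61 Hz.

11.61 Hz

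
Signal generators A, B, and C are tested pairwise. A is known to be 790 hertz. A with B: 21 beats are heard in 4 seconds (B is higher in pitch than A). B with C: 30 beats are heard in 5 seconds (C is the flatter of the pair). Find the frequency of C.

A–B: Beat frequency = 21/4 = 5.25 Hz.
B is above A, so f_B = 790 + 5.25 = 795.25 Hz.
B–C: Beat frequency = 30/5 = 6 Hz.
C is below B, so f_C = 795.25 − 6 = 789.25 Hz.

789.25 Hz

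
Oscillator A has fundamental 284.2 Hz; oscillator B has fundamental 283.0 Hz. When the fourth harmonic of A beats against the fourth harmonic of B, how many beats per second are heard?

Fourth harmonic of the first: 4·284.2 = 1136.8 Hz.
Fourth harmonic of the second: 4·283.0 = 1132.0 Hz.
f_beat = |1136.8 − 1132.0| = 4.8 Hz.

4.8 Hz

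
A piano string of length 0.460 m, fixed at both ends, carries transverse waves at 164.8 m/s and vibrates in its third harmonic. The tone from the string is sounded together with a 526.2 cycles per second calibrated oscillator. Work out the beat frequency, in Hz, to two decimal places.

11.19 Hz

For a string fixed at both ends, f_n = n·v/(2L) = 3·164.8/(2·0.460) = 537.3913 Hz.
f_beat = |537.3913 − 526.2| = 11.19 Hz.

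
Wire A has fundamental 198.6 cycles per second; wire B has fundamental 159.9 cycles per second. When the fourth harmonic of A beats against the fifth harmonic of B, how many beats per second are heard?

Fourth harmonic of the first: 4·198.6 = 794.4 Hz.
Fifth harmonic of the second: 5·159.9 = 799.5 Hz.
f_beat = |794.4 − 799.5| = 5.1 Hz.

5.1 Hz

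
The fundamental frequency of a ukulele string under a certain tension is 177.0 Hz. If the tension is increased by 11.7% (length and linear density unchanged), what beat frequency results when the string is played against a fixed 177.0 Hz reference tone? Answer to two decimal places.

10.07 Hz

For a string, f ∝ √T, so the new frequency is 177.0·√1.117 = 187.0682 Hz.
f_beat = |187.0682 − 177.0| = 10.07 Hz.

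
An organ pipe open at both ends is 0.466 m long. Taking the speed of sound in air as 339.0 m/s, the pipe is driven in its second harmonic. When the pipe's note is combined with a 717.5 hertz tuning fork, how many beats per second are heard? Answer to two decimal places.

Open pipe: f_n = n·v/(2L) = 2·339.0/(2·0.466) = 727.4678 Hz.
f_beat = |727.4678 − 717.5| = 9.97 Hz.

9.97 Hz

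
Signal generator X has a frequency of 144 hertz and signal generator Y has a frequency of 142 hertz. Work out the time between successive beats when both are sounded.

f_beat = |144 − 142| = 2 Hz.
Beat period T = 1 / f_beat = 1 / 2 s.

0.500 s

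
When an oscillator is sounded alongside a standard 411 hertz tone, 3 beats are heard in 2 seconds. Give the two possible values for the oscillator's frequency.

409.5 Hz or 412.5 Hz

Beat frequency = 3/2 = 1.5 Hz.
|f − 411| = 1.5, so f = 411 ± 1.5.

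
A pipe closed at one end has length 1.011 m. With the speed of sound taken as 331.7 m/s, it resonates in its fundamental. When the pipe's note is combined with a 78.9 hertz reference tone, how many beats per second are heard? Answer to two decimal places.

3.12 Hz

Closed pipe (odd harmonics): f_n = n·v/(4L) = 1·331.7/(4·1.011) = 82.0227 Hz.
f_beat = |82.0227 − 78.9| = 3.12 Hz.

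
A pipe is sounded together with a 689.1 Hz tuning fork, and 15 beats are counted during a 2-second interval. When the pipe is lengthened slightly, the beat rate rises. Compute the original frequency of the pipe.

Beat frequency = 15/2 = 7.5 Hz.
|f − 689.1| = 7.5, so the pipe was at either 681.6 Hz or 696.6 Hz.
A longer pipe has a lower fundamental; the adjustment lowers the pipe's frequency.
The beat rate rose, so the adjustment moved the pipe further from 689.1 Hz — it was already below the reference.

681.6 Hz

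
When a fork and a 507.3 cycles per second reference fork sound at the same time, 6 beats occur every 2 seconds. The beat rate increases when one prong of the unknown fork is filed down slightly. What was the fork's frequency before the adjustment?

Beat frequency = 6/2 = 3 Hz.
|f − 507.3| = 3, so the fork was at either 504.3 Hz or 510.3 Hz.
Filing a prong removes mass and raises the fork's frequency; the adjustment raises the fork's frequency.
The beat rate rose, so the adjustment moved the fork further from 507.3 Hz — it was already above the reference.

510.3 Hz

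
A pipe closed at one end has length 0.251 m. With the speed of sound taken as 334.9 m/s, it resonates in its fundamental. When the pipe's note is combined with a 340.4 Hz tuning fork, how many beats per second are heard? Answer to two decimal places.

6.83 Hz

Closed pipe (odd harmonics): f_n = n·v/(4L) = 1·334.9/(4·0.251) = 333.5657 Hz.
f_beat = |333.5657 − 340.4| = 6.83 Hz.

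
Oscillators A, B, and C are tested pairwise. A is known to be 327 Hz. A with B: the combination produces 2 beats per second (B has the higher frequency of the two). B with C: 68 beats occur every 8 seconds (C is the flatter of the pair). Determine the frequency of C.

320.5 Hz

B is above A, so f_B = 327 + 2 = 329 Hz.
B–C: Beat frequency = 68/8 = 8.5 Hz.
C is below B, so f_C = 329 − 8.5 = 320.5 Hz.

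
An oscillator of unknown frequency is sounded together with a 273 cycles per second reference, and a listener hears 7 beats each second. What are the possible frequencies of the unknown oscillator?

|f − 273| = 7, so f = 273 ± 7.

266 Hz or 280 Hz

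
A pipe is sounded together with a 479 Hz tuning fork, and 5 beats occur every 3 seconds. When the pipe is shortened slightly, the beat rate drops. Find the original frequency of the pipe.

Beat frequency = 5/3 = 1.6667 Hz.
|f − 479| = 1.6667, so the pipe was at either 477.3333 Hz or 480.6667 Hz.
A shorter pipe has a higher fundamental; the adjustment raises the pipe's frequency.
The beat rate fell, so the adjustment moved the pipe toward 479 Hz — it must have started below the reference.

477.3333 Hz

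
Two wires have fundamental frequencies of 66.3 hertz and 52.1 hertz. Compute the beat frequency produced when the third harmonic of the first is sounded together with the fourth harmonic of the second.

9.5 Hz

Third harmonic of the first: 3·66.3 = 198.9 Hz.
Fourth harmonic of the second: 4·52.1 = 208.4 Hz.
f_beat = |198.9 − 208.4| = 9.5 Hz.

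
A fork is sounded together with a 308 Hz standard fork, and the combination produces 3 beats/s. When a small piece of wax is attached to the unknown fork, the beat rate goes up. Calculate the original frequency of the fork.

|f − 308| = 3, so the fork was at either 305 Hz or 311 Hz.
Loading a fork with wax lowers its frequency; the adjustment lowers the fork's frequency.
The beat rate rose, so the adjustment moved the fork further from 308 Hz — it was already below the reference.

305 Hz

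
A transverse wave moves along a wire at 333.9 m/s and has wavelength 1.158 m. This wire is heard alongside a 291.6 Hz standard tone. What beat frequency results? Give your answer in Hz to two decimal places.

Source frequency f = v/λ = 333.9/1.158 = 288.3420 Hz.
f_beat = |288.3420 − 291.6| = 3.26 Hz.

3.26 Hz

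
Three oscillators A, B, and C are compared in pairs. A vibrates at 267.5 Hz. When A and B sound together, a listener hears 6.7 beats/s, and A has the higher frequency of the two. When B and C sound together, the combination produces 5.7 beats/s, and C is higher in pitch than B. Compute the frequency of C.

266.5 Hz

B is below A, so f_B = 267.5 − 6.7 = 260.8 Hz.
C is above B, so f_C = 260.8 + 5.7 = 266.5 Hz.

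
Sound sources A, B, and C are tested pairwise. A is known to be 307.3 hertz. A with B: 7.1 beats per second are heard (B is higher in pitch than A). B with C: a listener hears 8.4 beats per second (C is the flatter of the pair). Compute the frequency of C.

306 Hz

B is above A, so f_B = 307.3 + 7.1 = 314.4 Hz.
C is below B, so f_C = 314.4 − 8.4 = 306 Hz.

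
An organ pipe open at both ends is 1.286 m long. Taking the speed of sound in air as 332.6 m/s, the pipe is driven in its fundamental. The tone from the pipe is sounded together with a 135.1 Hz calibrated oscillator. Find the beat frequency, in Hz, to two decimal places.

Open pipe: f_n = n·v/(2L) = 1·332.6/(2·1.286) = 129.3157 Hz.
f_beat = |129.3157 − 135.1| = 5.78 Hz.

5.78 Hz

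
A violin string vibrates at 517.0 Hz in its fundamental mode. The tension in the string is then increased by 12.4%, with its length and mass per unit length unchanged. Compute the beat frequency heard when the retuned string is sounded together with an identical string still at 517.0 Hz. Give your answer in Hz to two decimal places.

31.12 Hz

For a string, f ∝ √T, so the new frequency is 517.0·√1.124 = 548.1175 Hz.
f_beat = |548.1175 − 517.0| = 31.12 Hz.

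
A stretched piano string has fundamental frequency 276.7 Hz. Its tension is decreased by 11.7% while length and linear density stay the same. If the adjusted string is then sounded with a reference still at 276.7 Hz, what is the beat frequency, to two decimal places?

For a string, f ∝ √T, so the new frequency is 276.7·√0.883 = 260.0097 Hz.
f_beat = |260.0097 − 276.7| = 16.69 Hz.

16.69 Hz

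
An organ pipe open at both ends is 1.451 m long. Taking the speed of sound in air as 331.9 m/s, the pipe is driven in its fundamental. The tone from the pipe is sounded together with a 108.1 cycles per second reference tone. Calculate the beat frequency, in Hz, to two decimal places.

6.27 Hz

Open pipe: f_n = n·v/(2L) = 1·331.9/(2·1.451) = 114.3694 Hz.
f_beat = |114.3694 − 108.1| = 6.27 Hz.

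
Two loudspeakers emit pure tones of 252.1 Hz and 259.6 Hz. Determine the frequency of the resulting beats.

The beat frequency equals the magnitude of the frequency difference.
|252.1 − 259.6| = 7.5 Hz.

7.5 Hz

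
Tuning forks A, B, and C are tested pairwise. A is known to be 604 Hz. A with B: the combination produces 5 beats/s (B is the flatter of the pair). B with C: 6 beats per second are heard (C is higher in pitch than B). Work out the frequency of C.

605 Hz

B is below A, so f_B = 604 − 5 = 599 Hz.
C is above B, so f_C = 599 + 6 = 605 Hz.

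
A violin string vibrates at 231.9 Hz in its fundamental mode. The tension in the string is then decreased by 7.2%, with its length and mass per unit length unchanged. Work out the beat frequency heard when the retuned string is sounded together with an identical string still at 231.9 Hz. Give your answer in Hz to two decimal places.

For a string, f ∝ √T, so the new frequency is 231.9·√0.928 = 223.3957 Hz.
f_beat = |223.3957 − 231.9| = 8.50 Hz.

8.50 Hz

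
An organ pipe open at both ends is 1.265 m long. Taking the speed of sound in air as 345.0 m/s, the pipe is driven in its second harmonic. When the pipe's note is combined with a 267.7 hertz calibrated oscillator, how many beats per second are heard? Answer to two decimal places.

Open pipe: f_n = n·v/(2L) = 2·345.0/(2·1.265) = 272.7273 Hz.
f_beat = |272.7273 − 267.7| = 5.03 Hz.

5.03 Hz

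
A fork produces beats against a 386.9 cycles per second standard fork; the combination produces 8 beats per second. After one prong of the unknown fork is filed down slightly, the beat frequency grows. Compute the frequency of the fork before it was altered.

|f − 386.9| = 8, so the fork was at either 378.9 Hz or 394.9 Hz.
Filing a prong removes mass and raises the fork's frequency; the adjustment raises the fork's frequency.
The beat rate rose, so the adjustment moved the fork further from 386.9 Hz — it was already above the reference.

394.9 Hz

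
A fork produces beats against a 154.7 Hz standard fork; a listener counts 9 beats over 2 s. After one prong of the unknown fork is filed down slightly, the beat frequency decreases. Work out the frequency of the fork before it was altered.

Beat frequency = 9/2 = 4.5 Hz.
|f − 154.7| = 4.5, so the fork was at either 150.2 Hz or 159.2 Hz.
Filing a prong removes mass and raises the fork's frequency; the adjustment raises the fork's frequency.
The beat rate fell, so the adjustment moved the fork toward 154.7 Hz — it must have started below the reference.

150.2 Hz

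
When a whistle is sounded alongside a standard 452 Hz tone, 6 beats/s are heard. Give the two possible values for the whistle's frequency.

446 Hz or 458 Hz

|f − 452| = 6, so f = 452 ± 6.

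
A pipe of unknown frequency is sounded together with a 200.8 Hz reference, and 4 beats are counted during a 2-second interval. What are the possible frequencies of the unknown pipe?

Beat frequency = 4/2 = 2 Hz.
|f − 200.8| = 2, so f = 200.8 ± 2.

198.8 Hz or 202.8 Hz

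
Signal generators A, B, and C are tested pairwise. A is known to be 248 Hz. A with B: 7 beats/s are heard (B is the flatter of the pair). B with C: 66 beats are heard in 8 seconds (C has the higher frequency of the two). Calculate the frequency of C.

B is below A, so f_B = 248 − 7 = 241 Hz.
B–C: Beat frequency = 66/8 = 8.25 Hz.
C is above B, so f_C = 241 + 8.25 = 249.25 Hz.

249.25 Hz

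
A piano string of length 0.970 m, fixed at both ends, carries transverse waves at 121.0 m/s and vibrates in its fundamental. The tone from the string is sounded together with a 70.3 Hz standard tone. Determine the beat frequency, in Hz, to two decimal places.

For a string fixed at both ends, f_n = n·v/(2L) = 1·121.0/(2·0.970) = 62.3711 Hz.
f_beat = |62.3711 − 70.3| = 7.93 Hz.

7.93 Hz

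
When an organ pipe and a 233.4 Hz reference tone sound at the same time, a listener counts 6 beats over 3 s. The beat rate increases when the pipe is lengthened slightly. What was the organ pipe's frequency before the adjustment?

Beat frequency = 6/3 = 2 Hz.
|f − 233.4| = 2, so the organ pipe was at either 231.4 Hz or 235.4 Hz.
A longer pipe has a lower fundamental; the adjustment lowers the organ pipe's frequency.
The beat rate rose, so the adjustment moved the organ pipe further from 233.4 Hz — it was already below the reference.

231.4 Hz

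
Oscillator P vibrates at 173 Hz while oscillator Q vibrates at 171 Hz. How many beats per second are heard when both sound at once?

2 Hz

f_beat = |f₁ − f₂|.
|173 − 171| = 2 Hz.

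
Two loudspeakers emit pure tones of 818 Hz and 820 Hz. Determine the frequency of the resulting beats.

2 Hz

f_beat = |f₁ − f₂|.
|818 − 820| = 2 Hz.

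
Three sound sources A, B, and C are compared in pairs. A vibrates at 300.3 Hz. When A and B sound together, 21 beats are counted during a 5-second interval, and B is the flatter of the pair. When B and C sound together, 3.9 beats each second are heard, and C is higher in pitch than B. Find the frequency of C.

A–B: Beat frequency = 21/5 = 4.2 Hz.
B is below A, so f_B = 300.3 − 4.2 = 296.1 Hz.
C is above B, so f_C = 296.1 + 3.9 = 300 Hz.

300 Hz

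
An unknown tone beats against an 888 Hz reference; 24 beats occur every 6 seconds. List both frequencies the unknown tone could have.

884 Hz or 892 Hz

Beat frequency = 24/6 = 4 Hz.
|f − 888| = 4, so f = 888 ± 4.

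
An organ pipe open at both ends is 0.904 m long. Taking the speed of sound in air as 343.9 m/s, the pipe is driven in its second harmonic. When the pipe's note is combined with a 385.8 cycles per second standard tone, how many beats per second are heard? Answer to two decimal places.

Open pipe: f_n = n·v/(2L) = 2·343.9/(2·0.904) = 380.4204 Hz.
f_beat = |380.4204 − 385.8| = 5.38 Hz.

5.38 Hz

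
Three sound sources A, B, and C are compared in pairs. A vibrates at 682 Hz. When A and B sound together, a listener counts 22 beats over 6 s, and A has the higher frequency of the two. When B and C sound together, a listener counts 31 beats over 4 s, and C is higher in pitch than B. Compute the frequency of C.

A–B: Beat frequency = 22/6 = 3.6667 Hz.
B is below A, so f_B = 682 − 3.6667 = 678.3333 Hz.
B–C: Beat frequency = 31/4 = 7.75 Hz.
C is above B, so f_C = 678.3333 + 7.75 = 686.0833 Hz.

686.0833 Hz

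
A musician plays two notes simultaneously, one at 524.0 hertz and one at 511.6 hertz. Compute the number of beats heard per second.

12.4 Hz

f_beat = |f₁ − f₂|.
|524.0 − 511.6| = 12.4 Hz.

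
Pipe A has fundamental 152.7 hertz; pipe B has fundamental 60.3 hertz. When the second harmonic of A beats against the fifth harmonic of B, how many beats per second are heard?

Second harmonic of the first: 2·152.7 = 305.4 Hz.
Fifth harmonic of the second: 5·60.3 = 301.5 Hz.
f_beat = |305.4 − 301.5| = 3.9 Hz.

3.9 Hz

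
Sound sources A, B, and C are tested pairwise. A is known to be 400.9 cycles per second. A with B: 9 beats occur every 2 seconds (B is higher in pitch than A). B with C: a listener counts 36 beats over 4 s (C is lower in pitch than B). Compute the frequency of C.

396.4 Hz

A–B: Beat frequency = 9/2 = 4.5 Hz.
B is above A, so f_B = 400.9 + 4.5 = 405.4 Hz.
B–C: Beat frequency = 36/4 = 9 Hz.
C is below B, so f_C = 405.4 − 9 = 396.4 Hz.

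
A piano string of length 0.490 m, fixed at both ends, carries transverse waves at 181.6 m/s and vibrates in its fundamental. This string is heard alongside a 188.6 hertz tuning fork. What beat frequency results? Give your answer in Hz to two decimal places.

For a string fixed at both ends, f_n = n·v/(2L) = 1·181.6/(2·0.490) = 185.3061 Hz.
f_beat = |185.3061 − 188.6| = 3.29 Hz.

3.29 Hz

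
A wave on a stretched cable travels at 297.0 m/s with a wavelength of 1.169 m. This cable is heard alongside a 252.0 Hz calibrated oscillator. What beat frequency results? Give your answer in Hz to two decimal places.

Source frequency f = v/λ = 297.0/1.169 = 254.0633 Hz.
f_beat = |254.0633 − 252.0| = 2.06 Hz.

2.06 Hz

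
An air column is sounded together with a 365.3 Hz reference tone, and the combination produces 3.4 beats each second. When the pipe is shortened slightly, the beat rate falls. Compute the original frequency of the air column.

361.9 Hz

|f − 365.3| = 3.4, so the air column was at either 361.9 Hz or 368.7 Hz.
A shorter pipe has a higher fundamental; the adjustment raises the air column's frequency.
The beat rate fell, so the adjustment moved the air column toward 365.3 Hz — it must have started below the reference.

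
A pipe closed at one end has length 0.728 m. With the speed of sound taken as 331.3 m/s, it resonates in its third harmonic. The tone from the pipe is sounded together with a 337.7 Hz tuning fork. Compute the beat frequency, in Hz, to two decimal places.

3.61 Hz

Closed pipe (odd harmonics): f_n = n·v/(4L) = 3·331.3/(4·0.728) = 341.3118 Hz.
f_beat = |341.3118 − 337.7| = 3.61 Hz.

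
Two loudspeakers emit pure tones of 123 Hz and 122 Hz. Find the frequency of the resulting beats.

The beat frequency equals the magnitude of the frequency difference.
|123 − 122| = 1 Hz.

1 Hz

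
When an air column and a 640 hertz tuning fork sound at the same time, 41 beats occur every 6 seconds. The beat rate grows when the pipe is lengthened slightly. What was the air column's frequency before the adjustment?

633.1667 Hz

Beat frequency = 41/6 = 6.8333 Hz.
|f − 640| = 6.8333, so the air column was at either 633.1667 Hz or 646.8333 Hz.
A longer pipe has a lower fundamental; the adjustment lowers the air column's frequency.
The beat rate rose, so the adjustment moved the air column further from 640 Hz — it was already below the reference.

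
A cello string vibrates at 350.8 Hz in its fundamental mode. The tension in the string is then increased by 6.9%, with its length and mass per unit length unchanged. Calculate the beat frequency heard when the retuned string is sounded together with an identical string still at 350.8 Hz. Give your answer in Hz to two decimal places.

11.90 Hz

For a string, f ∝ √T, so the new frequency is 350.8·√1.069 = 362.7007 Hz.
f_beat = |362.7007 − 350.8| = 11.90 Hz.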